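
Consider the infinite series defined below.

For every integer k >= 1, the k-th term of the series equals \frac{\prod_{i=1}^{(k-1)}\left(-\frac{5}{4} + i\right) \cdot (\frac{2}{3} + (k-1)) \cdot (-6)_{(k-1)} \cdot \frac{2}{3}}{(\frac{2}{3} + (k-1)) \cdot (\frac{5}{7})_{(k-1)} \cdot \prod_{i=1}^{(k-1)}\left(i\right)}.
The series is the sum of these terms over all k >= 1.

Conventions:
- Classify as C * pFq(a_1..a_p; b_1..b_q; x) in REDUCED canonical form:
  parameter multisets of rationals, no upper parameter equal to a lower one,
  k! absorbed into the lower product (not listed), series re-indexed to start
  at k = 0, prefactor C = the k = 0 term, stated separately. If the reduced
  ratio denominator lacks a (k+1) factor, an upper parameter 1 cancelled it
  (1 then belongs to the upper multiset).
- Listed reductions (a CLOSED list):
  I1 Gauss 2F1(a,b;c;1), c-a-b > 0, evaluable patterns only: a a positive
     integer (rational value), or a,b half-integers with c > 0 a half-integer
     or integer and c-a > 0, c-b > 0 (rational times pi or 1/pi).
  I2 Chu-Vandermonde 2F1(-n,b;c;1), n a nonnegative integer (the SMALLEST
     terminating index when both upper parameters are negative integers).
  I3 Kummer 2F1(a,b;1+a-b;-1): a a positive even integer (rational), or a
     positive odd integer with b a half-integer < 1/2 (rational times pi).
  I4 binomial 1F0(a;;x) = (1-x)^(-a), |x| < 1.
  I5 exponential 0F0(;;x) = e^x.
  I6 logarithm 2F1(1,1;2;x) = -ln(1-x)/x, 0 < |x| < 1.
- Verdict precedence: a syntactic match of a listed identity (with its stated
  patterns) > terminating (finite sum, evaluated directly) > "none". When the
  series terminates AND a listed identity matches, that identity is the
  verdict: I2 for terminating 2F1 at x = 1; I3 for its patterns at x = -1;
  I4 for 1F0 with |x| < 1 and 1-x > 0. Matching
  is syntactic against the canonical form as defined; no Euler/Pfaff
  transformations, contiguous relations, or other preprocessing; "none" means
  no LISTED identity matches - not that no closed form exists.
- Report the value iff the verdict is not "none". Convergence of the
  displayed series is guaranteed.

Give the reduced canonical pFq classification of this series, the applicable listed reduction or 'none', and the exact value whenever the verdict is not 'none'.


With C = \frac{2}{3}: the canonical form is 2F1(-6, -\frac{1}{4}; \frac{5}{7}; 1). Verdict at x = 1: the Chu-Vandermonde identity I2 matches (terminating 2F1 at x = 1 with n = 6, b = -1/4, c = \frac{5}{7}). Value: \frac{213861369}{161873920}.

The tell: x = 1 and the running product (C = 2/3) telescopes to a rising factorial.
Step ratio: r(k) = 1 * (k-6) (k-\frac{1}{4}) / [(k+\frac{5}{7}) (k+1)] ; factor over Q: parameters, x = 1, and C = \frac{2}{3}.


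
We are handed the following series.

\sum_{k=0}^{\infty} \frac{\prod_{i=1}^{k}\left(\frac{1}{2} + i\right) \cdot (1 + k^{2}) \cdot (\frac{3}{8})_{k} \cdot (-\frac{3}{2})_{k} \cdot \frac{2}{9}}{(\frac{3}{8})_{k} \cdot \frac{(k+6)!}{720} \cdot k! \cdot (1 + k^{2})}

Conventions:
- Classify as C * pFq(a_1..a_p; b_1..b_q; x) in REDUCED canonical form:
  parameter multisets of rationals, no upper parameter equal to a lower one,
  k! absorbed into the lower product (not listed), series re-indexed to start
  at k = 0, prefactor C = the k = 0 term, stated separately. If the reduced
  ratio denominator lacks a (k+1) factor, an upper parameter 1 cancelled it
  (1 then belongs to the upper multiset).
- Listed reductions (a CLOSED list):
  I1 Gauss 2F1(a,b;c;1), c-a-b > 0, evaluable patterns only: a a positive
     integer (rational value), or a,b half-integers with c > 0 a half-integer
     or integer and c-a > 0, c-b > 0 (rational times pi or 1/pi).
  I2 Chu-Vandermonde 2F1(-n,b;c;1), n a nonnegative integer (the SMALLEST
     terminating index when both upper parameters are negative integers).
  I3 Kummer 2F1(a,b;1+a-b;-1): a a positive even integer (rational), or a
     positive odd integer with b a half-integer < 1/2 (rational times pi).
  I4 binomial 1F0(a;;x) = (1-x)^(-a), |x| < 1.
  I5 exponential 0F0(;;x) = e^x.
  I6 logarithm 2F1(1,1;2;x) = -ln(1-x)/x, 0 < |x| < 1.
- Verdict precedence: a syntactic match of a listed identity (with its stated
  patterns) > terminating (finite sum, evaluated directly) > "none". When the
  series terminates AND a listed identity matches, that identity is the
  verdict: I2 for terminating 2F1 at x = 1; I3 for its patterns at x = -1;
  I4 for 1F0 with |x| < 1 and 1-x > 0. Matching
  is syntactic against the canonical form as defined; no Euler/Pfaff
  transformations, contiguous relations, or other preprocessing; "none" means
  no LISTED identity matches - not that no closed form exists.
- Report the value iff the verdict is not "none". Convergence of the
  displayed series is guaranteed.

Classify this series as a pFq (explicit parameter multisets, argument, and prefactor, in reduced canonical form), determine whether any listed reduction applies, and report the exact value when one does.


The series (x = 1) is 2F1: upper {-\frac{3}{2}, \frac{3}{2}}, lower {7}, prefactor \frac{2}{9}. Verdict: Gauss's theorem I1 (half-integer case) applies (x = 1; upper {-\frac{3}{2}, \frac{3}{2}} half-integers, c = 7 in the evaluable pattern). Value: \frac{4194304}{8513505} / \pi.

Key observation: x = 1 and the factor k^2 + 1 cancels (top and bottom), leaving C = 2/9.
Consecutive-term ratio: r(k) = 1 * (k-\frac{3}{2}) (k+\frac{3}{2}) / [(k+7) (k+1)] - rational in k, leading ratio 1; with t_0 = \frac{2}{9}, classification follows.


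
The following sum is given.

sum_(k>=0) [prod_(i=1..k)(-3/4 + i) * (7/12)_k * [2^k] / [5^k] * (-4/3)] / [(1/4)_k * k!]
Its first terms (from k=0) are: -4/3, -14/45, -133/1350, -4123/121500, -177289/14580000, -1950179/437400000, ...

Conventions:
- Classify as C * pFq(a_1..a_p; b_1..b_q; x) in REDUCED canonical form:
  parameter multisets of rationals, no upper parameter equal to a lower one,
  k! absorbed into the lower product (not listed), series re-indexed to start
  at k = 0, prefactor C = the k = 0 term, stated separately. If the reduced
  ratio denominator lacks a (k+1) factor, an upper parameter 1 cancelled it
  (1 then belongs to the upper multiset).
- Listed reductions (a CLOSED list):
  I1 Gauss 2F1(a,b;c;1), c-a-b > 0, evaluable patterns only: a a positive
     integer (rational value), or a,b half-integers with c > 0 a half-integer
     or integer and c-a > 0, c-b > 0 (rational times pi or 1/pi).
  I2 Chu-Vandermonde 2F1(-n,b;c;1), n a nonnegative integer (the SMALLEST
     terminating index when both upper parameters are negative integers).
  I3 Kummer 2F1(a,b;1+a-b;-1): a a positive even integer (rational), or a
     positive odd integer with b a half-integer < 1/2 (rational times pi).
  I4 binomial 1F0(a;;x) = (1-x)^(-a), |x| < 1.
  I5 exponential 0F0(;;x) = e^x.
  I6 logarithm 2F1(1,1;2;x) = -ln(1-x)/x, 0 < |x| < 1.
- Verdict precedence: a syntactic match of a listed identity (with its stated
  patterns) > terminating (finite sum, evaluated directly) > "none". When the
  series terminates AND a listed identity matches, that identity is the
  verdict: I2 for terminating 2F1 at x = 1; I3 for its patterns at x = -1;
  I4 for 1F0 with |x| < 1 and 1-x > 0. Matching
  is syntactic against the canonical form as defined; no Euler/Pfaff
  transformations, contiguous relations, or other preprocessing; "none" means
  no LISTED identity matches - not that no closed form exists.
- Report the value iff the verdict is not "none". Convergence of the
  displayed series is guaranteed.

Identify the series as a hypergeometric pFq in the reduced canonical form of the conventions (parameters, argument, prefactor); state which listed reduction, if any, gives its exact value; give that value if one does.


The series (x = 2/5) is 1F0: upper {7/12}, lower {-}, prefactor -4/3. Verdict: binomial (I4) fires (the 1F0 binomial series: exponent -7/12, x = 2/5). Its exact value is (-4/3) * (3/5)^(-7/12).

Key observation: t_0 = -4/3 here, and the two geometric factors (C = -4/3) combine into one argument.
Adjacent-term ratio: r(k) = (2/5) * (k+7/12) / [(k+1)] - rational in k, leading ratio (2/5); with t_0 = -4/3, classification follows.


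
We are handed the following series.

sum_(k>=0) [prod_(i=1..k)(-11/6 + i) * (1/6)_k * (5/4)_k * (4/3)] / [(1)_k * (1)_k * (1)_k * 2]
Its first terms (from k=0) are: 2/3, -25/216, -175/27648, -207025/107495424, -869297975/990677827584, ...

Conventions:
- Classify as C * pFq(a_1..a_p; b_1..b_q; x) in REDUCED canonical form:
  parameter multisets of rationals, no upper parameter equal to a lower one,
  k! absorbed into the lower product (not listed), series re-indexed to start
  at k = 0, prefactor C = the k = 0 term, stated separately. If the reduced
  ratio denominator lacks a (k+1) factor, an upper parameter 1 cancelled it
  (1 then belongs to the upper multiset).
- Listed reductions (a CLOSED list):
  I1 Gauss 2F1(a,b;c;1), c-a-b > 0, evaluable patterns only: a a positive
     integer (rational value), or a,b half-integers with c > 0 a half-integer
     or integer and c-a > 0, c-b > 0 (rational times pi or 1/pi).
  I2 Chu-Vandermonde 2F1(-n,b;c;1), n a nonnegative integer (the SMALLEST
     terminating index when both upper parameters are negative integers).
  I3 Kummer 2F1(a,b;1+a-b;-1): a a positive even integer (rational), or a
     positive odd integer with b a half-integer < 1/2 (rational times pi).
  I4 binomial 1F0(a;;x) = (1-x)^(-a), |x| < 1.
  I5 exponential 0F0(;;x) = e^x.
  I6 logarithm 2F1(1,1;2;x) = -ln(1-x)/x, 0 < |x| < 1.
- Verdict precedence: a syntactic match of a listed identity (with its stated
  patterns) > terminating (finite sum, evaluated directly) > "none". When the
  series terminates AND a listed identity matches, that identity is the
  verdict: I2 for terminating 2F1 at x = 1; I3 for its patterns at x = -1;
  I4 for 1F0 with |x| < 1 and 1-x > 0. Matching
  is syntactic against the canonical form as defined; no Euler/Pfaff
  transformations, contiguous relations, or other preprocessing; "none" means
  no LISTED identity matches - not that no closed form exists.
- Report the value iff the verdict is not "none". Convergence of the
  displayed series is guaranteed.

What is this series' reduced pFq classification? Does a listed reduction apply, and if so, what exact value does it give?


x = 1 here; the reduced form reads 3F2, upper {-5/6, 1/6, 5/4}, lower {1, 1}, C = 2/3. Verdict: no listed reduction: x = 1 and upper {-5/6, 1/6, 5/4} fail every I1-I6 pattern.

Key observation: with t_0 = 2/3, the constant factors (C = 2/3, x = 1) combine into one prefactor.
Consecutive-term ratio: r(k) = 1 * (k-5/6) (k+1/6) (k+5/4) / [(k+1) (k+1) (k+1)] ; factor over Q: parameters, x = 1, and C = 2/3.


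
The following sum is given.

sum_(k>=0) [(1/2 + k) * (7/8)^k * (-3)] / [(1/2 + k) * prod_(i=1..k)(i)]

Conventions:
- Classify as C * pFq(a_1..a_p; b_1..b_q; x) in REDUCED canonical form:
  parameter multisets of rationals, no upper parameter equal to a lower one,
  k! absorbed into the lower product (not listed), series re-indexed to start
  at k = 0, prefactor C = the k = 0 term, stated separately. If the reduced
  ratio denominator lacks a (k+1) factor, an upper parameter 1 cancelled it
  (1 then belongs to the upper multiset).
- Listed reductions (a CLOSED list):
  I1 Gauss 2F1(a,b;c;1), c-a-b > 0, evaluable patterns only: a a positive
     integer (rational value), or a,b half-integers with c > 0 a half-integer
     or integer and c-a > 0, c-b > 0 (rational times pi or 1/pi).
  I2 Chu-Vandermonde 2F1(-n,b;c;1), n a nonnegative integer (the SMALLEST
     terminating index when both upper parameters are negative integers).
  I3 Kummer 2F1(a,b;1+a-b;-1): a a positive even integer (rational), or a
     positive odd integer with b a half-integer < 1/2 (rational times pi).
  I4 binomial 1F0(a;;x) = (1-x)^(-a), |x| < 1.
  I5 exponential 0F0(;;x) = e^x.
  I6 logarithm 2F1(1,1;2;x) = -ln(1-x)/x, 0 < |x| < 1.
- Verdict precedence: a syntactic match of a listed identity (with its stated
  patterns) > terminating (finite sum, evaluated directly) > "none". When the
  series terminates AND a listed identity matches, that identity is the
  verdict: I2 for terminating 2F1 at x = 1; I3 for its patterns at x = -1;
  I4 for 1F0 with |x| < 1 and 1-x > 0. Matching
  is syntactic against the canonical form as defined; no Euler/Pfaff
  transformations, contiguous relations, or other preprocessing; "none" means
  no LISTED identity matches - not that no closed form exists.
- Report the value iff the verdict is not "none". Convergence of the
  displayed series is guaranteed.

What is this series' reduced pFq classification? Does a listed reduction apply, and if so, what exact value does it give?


Canonical form: C = -3 times 0F0 with upper {-}, lower {-}, x = 7/8. Verdict: this is the exponential series (I5) (the 0F0 exponential series at x = 7/8). Its exact value is (-3) * e^(7/8).

Key step: t_0 being -3, the factor k + 1/2 cancels (top and bottom), leaving C = -3.
Term ratio: r(k) = (7/8) * 1 / [(k+1)] ; factor over Q: parameters, x = (7/8), and C = -3.


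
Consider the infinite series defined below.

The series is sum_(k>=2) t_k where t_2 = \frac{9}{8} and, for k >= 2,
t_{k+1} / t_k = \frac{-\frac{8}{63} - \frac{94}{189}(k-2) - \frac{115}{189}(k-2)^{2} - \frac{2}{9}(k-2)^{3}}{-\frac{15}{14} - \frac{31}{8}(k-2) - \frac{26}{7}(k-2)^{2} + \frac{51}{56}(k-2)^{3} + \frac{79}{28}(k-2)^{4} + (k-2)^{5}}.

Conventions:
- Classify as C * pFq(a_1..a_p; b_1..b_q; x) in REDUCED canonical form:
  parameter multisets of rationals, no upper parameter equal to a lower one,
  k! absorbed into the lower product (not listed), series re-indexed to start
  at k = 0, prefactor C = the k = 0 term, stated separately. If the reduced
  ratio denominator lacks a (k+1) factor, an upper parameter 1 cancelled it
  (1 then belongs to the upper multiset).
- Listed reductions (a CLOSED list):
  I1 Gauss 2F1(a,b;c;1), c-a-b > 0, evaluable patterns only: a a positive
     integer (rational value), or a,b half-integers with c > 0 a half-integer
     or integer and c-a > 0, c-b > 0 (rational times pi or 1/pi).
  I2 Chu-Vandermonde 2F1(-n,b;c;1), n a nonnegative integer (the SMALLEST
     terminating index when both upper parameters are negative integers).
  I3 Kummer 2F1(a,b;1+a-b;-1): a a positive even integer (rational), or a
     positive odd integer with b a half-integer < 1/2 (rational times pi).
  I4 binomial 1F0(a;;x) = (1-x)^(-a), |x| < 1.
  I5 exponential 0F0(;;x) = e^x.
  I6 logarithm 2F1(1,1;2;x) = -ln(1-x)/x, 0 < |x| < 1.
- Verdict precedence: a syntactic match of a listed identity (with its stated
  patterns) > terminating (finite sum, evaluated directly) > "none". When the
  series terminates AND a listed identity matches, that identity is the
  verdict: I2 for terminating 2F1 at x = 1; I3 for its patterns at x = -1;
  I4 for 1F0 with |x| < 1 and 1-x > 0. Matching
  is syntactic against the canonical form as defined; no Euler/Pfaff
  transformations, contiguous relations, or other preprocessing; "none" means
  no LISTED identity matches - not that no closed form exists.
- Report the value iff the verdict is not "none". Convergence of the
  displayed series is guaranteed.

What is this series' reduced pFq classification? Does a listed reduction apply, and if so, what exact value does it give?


The tell: with t_0 = \frac{9}{8}, factor the ratio over Q (prefactor 9/8): negated roots = parameters.
Consecutive-term ratio: r(k) = -\frac{2}{9} * (k+\frac{2}{3}) / [(k-\frac{5}{4}) (k+1) (k+1)] - rational; roots negated = parameters, x = -\frac{2}{9}, C = \frac{9}{8}.

With C = \frac{9}{8}: the canonical form is 1F2(\frac{2}{3}; -\frac{5}{4}, 1; -\frac{2}{9}). Verdict: none. A 1F2 with upper {\frac{2}{3}} fits none of I1-I6 at x = -\frac{2}{9}; the sum runs forever.


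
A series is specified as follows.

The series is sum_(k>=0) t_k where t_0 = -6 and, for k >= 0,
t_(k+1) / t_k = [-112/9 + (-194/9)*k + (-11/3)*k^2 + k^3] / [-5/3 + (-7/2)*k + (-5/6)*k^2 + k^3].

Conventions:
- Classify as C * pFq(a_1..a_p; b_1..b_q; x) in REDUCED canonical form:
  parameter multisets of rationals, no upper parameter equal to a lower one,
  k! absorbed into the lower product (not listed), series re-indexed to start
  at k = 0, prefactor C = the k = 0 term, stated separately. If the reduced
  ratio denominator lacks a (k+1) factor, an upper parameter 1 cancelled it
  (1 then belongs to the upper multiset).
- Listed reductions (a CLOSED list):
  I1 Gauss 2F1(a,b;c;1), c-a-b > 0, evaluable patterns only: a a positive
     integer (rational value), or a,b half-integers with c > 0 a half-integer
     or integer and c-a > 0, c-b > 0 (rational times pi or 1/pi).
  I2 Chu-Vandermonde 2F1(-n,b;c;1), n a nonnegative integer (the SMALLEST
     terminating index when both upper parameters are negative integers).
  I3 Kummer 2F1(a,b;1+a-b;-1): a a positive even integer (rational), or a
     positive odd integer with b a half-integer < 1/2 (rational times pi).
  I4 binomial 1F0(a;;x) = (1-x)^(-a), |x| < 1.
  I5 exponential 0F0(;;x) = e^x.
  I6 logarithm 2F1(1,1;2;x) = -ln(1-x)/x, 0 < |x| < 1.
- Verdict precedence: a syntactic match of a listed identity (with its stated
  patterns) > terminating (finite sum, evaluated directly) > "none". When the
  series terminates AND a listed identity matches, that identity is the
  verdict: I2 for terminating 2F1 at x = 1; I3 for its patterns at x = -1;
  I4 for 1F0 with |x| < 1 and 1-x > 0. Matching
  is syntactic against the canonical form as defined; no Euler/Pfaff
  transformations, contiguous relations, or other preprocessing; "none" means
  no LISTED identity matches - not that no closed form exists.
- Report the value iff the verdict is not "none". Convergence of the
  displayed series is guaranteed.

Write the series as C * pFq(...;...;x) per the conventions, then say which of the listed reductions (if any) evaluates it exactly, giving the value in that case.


Canonical form: C = -6 times 2F1 with upper {-7, 8/3}, lower {-5/2}, x = 1. Verdict: Chu-Vandermonde (I2) fires (terminating 2F1 at x = 1 with n = 7, b = 8/3, c = -5/2). Its exact value is 76570/6561.

First insight: t_0 = -6 here, and the ratio is unreduced: k + 2/3 divides both sides (C = -6).
Term ratio: r(k) = 1 * (k-7) (k+8/3) / [(k-5/2) (k+1)] - poly over poly, x = 1 from leading terms; C = -6 at k = 0.


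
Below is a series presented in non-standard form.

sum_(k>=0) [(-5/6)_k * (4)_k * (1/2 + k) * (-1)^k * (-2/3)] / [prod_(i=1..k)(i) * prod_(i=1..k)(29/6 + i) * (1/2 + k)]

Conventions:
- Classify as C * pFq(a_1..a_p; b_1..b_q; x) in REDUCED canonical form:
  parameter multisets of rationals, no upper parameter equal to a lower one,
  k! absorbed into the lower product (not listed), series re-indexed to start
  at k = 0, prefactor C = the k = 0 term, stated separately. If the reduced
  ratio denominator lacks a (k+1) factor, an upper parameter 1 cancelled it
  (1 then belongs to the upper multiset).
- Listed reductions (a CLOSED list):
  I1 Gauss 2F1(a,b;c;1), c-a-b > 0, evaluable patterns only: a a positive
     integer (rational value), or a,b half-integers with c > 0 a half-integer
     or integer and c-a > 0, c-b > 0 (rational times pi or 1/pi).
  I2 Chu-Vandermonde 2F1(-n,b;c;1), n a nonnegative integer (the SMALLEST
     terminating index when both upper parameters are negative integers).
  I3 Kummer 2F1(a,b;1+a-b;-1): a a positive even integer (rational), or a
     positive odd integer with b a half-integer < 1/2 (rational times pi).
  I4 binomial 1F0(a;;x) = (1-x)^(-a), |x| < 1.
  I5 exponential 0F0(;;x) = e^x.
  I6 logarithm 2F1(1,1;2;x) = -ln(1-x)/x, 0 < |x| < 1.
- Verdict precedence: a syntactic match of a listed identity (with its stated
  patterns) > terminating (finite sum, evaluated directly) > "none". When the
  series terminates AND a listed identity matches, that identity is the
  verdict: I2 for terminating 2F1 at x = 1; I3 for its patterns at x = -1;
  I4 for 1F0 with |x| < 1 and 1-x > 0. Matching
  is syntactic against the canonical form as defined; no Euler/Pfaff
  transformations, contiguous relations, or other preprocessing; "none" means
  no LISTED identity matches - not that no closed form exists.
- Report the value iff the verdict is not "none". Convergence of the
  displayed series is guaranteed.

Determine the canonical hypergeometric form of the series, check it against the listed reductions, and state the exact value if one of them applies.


x = -1 here; the reduced form reads 2F1, upper {-5/6, 4}, lower {35/6}, C = -2/3. Verdict: the Kummer evaluation I3 matches (x = -1; c = 35/6 equals 1+a-b for upper {-5/6, 4}: listed pattern). Exact value: -667/648.

Key observation: t_0 being -2/3, the product of the first k integers (C = -2/3) is k!.
Adjacent-term ratio: r(k) = (-1) * (k-5/6) (k+4) / [(k+35/6) (k+1)] - rational in k. x = (-1); t_0 = -2/3; negate the roots.


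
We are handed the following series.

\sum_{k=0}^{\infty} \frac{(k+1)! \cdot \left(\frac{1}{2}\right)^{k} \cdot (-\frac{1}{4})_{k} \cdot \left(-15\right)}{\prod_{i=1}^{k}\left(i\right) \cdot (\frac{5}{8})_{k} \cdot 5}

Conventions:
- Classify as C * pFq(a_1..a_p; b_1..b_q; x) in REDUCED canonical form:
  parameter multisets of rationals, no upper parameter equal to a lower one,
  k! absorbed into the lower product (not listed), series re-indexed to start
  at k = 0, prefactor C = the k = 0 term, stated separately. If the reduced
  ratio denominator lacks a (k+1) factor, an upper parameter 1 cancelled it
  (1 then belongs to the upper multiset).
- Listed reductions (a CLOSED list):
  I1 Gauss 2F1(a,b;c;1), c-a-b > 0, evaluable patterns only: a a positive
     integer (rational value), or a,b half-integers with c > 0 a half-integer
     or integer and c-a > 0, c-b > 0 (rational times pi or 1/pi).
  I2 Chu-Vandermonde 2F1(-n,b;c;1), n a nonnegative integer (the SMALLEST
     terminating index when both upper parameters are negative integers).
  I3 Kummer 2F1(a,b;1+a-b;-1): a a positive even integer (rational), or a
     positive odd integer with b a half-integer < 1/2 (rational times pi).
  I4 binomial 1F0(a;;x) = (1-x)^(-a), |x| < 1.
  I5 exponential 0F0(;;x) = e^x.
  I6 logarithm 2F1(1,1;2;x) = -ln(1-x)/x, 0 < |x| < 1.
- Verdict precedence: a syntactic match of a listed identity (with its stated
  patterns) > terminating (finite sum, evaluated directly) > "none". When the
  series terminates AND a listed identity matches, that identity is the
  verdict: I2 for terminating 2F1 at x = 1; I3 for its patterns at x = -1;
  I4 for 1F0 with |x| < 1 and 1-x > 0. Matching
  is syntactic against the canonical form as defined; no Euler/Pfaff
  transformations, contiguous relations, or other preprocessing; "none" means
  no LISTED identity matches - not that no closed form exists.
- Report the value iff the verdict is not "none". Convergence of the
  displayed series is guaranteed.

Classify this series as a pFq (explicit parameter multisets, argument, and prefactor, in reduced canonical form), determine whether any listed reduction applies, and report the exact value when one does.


Structural cue: with t_0 = -3, the constant factors (C = -3) combine into one prefactor.
Adjacent-term ratio: r(k) = \frac{1}{2} * (k-\frac{1}{4}) (k+2) / [(k+\frac{5}{8}) (k+1)] - rational; roots negated = parameters, x = \frac{1}{2}, C = -3.

With C = -3: the canonical form is 2F1(-\frac{1}{4}, 2; \frac{5}{8}; \frac{1}{2}). Verdict: none - at argument \frac{1}{2} the multisets {-\frac{1}{4}, 2} ; {\frac{5}{8}} match no listed identity.


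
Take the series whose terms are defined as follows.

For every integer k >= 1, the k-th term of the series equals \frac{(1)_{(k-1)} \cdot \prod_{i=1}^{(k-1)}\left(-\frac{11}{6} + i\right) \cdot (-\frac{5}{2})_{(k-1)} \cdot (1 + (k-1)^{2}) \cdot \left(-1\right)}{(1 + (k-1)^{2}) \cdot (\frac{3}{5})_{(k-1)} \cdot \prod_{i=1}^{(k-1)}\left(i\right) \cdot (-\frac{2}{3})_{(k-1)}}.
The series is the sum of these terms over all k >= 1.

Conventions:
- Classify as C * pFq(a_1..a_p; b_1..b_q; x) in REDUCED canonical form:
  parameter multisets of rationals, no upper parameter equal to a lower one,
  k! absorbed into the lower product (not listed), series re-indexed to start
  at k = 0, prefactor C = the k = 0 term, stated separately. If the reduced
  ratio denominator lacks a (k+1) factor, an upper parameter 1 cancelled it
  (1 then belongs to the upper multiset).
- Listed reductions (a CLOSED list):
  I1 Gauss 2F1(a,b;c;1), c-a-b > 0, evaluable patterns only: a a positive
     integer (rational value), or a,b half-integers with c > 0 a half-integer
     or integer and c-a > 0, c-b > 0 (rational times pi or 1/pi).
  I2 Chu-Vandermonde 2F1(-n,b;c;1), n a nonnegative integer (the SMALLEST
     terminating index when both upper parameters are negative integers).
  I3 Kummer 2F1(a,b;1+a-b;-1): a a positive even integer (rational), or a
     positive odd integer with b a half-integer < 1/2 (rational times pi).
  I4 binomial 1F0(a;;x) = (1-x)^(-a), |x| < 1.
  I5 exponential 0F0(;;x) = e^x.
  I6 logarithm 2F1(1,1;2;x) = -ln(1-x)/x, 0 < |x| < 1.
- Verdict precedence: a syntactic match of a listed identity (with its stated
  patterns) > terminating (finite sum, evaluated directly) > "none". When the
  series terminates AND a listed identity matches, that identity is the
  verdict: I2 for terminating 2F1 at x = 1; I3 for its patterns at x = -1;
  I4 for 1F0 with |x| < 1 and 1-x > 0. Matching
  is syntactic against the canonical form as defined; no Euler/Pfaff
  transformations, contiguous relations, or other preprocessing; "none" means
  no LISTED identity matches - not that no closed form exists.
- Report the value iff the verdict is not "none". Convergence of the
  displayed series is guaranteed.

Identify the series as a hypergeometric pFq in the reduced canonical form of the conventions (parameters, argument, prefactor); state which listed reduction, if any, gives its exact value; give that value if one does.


Reduced: x = 1, 3F2, upper = {-\frac{5}{2}, -\frac{5}{6}, 1}, lower = {-\frac{2}{3}, \frac{3}{5}}, C = -1. Verdict: none. A 3F2 with upper {-\frac{5}{2}, -\frac{5}{6}, 1} fits none of I1-I6 at x = 1; the sum runs forever.

Structural cue: t_0 being -1, the running product (C = -1) telescopes to a rising factorial.
Step ratio: r(k) = 1 * (k-\frac{5}{2}) (k-\frac{5}{6}) (k+1) / [(k-\frac{2}{3}) (k+\frac{3}{5}) (k+1)] - rational; roots negated = parameters, x = 1, C = -1.


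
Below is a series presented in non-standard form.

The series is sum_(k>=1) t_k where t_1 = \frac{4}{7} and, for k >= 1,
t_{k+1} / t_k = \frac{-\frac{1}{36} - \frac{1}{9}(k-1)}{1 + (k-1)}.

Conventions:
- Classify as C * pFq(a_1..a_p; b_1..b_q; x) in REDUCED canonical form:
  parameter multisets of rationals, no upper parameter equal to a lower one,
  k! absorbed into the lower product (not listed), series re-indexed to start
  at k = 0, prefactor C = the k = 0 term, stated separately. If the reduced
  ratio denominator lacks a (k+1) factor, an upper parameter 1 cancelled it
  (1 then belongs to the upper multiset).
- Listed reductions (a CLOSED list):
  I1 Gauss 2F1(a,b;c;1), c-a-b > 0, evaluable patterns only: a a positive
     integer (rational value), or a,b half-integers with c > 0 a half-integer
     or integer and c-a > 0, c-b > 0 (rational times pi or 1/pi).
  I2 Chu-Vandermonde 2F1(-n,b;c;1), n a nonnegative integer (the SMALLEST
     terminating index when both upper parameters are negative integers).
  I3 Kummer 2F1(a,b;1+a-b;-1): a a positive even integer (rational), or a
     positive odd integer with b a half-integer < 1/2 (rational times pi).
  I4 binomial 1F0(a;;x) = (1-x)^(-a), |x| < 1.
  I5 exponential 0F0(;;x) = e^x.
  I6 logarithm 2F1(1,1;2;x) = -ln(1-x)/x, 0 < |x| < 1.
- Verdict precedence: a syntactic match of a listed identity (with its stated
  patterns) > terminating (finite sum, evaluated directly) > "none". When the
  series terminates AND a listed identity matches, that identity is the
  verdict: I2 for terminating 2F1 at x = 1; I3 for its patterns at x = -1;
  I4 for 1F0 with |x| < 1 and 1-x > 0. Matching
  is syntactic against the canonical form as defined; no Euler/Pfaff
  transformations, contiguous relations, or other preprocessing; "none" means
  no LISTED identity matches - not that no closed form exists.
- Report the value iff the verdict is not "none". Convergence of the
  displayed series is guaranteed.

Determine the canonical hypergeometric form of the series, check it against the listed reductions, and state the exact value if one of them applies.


Canonical form: C = \frac{4}{7} times 1F0 with upper {\frac{1}{4}}, lower {-}, x = -\frac{1}{9}. Verdict: binomial (I4) applies (the 1F0 binomial series: exponent -1/4, x = -\frac{1}{9}). Its exact value is \frac{4}{7} \cdot \left(\frac{10}{9}\right)^{-\frac{1}{4}}.

Key step: t_0 = \frac{4}{7} here, and the expanded ratio factors over Q; prefactor 4/7, roots give parameters.
Consecutive-term ratio: r(k) = -\frac{1}{9} * (k+\frac{1}{4}) / [(k+1)] - rational in k. x = -\frac{1}{9}; t_0 = \frac{4}{7}; negate the roots.


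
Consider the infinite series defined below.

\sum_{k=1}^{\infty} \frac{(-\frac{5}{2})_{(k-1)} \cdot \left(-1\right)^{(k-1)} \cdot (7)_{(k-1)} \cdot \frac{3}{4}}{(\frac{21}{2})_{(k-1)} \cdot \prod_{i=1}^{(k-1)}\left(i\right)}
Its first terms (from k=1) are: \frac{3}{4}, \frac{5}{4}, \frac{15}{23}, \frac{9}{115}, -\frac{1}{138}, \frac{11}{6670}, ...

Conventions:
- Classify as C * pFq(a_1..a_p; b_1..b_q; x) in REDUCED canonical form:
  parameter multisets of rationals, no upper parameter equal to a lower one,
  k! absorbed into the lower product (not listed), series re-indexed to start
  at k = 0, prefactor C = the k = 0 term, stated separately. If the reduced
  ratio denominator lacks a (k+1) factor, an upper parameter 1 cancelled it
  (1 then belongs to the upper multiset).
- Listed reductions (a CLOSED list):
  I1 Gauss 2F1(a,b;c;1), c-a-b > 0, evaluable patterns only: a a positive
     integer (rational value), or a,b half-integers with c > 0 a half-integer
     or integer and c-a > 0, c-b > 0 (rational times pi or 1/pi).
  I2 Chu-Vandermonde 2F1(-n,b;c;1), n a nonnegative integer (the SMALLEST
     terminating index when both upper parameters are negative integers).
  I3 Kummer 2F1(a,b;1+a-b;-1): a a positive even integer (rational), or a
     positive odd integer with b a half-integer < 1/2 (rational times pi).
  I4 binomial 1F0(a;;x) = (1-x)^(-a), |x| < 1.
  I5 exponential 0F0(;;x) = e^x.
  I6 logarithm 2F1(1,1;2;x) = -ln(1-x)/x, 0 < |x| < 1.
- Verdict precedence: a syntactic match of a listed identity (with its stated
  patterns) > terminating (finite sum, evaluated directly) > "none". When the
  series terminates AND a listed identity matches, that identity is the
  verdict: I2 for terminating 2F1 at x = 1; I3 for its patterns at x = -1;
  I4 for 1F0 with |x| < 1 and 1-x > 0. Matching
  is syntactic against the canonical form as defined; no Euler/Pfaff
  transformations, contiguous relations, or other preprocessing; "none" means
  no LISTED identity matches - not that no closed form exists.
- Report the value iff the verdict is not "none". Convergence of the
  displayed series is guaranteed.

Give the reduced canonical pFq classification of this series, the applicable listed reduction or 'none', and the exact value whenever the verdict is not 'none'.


Classification (C = \frac{3}{4}): 2F1 with upper {-\frac{5}{2}, 7}, lower {\frac{21}{2}}, argument x = -1. Verdict: this is the Kummer evaluation I3 (x = -1; c = \frac{21}{2} equals 1+a-b for upper {-\frac{5}{2}, 7}: listed pattern). Hence: \frac{14549535}{16777216} \cdot \pi.

Key step: x = -1 and the product of the first k integers (C = 3/4, x = -1) is k!.
Consecutive-term ratio: r(k) = -1 * (k-\frac{5}{2}) (k+7) / [(k+\frac{21}{2}) (k+1)] - rational; roots negated = parameters, x = -1, C = \frac{3}{4}.


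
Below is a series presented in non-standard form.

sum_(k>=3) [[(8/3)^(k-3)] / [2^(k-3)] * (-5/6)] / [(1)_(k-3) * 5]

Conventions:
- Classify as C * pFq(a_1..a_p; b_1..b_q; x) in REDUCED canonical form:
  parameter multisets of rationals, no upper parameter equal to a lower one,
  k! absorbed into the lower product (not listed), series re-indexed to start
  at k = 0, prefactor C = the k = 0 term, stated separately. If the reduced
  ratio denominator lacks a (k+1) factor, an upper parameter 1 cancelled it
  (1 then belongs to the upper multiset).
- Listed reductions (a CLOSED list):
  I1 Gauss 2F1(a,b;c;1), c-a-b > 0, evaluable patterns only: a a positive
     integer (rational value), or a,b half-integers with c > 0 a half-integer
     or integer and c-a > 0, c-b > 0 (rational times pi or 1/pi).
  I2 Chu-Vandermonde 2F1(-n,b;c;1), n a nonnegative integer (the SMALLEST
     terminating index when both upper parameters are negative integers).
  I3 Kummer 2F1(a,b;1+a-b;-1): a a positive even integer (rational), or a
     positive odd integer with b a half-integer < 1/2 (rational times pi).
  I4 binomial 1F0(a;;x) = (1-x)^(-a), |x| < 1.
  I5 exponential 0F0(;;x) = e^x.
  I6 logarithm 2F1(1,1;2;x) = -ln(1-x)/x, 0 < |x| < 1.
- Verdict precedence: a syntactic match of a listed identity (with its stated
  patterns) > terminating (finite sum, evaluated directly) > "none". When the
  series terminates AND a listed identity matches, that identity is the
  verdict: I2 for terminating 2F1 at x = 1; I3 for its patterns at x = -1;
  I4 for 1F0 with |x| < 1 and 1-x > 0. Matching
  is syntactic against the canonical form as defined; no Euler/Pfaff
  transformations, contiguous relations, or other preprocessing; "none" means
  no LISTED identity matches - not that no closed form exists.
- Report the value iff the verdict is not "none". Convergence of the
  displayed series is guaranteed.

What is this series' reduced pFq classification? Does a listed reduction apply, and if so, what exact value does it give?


Prefactor -1/6, argument 4/3: 0F0 with upper {-} over lower {-}. Verdict: this is the I5 exponential reduction (the 0F0 exponential series at x = 4/3). Its exact value is (-1/6) * e^(4/3).

First insight: t_0 being -1/6, the constant factors (prefactor -1/6) combine into one prefactor.
Adjacent-term ratio: r(k) = (4/3) * 1 / [(k+1)] - rational in k, leading ratio (4/3); with t_0 = -1/6, classification follows.


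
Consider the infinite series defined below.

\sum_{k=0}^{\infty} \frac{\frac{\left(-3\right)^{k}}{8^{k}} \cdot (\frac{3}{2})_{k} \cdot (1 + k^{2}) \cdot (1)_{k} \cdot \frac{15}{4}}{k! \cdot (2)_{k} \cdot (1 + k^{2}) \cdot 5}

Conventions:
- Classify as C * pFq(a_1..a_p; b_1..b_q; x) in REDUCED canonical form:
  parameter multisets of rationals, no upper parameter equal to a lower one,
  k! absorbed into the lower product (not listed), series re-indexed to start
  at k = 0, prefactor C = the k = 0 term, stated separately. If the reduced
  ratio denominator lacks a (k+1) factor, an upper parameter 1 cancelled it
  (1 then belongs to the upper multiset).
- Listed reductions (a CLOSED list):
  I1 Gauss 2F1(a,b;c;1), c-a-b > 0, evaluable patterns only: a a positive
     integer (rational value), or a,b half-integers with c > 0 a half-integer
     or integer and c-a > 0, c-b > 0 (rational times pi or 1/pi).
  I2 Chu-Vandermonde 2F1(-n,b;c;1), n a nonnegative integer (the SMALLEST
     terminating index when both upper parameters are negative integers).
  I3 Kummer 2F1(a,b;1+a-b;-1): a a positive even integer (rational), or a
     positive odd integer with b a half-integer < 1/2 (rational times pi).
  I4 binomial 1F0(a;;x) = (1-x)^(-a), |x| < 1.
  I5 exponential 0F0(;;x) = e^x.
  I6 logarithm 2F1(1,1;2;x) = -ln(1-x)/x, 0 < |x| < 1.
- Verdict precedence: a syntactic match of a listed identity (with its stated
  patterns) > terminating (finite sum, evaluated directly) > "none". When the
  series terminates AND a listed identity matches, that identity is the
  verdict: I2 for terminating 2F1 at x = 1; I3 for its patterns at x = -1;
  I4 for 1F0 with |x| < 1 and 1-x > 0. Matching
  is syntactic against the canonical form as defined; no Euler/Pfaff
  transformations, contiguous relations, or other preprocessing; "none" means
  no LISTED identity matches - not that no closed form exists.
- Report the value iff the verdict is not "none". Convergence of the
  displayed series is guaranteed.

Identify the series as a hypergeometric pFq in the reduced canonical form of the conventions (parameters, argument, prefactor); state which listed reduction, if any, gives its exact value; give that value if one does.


First insight: t_0 = \frac{3}{4} here, and the two geometric factors (C = 3/4) combine into one argument.
Consecutive-term ratio: r(k) = -\frac{3}{8} * (k+1) (k+\frac{3}{2}) / [(k+2) (k+1)] - rational; roots negated = parameters, x = -\frac{3}{8}, C = \frac{3}{4}.

At argument -\frac{3}{8}: a 2F1 with upper {1, \frac{3}{2}}, lower {2}, scaled by C = \frac{3}{4}. Verdict: none - at argument -\frac{3}{8} the multisets {1, \frac{3}{2}} ; {2} match no listed identity.


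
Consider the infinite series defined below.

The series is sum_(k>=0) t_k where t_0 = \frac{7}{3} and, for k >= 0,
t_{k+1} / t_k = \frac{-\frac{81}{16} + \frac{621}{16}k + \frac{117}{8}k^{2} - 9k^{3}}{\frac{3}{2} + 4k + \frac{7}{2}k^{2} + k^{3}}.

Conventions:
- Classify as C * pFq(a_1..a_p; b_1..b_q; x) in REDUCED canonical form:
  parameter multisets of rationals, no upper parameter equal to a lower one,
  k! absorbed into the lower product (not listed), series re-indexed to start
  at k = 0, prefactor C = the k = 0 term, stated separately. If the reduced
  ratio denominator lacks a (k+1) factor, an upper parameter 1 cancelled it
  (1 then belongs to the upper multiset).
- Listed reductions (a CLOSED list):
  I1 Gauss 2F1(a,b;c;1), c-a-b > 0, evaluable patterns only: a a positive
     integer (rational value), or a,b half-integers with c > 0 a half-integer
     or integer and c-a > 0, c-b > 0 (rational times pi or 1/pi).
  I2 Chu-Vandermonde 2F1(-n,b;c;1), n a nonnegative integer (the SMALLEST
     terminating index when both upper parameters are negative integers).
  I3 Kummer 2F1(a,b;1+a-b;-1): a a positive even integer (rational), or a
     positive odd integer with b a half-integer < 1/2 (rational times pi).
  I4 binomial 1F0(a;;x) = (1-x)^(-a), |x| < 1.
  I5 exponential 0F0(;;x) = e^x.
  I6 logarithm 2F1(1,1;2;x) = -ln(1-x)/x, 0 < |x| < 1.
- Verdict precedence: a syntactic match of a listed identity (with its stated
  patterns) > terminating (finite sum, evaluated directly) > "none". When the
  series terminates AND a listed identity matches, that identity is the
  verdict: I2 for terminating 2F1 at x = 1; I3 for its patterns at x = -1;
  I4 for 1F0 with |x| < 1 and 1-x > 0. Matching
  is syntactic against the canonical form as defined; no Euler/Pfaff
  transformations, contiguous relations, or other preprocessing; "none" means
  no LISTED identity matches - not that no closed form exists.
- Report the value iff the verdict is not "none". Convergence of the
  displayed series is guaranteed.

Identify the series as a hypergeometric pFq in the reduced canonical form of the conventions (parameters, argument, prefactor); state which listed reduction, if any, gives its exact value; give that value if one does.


Reduced: x = -9, 2F1, upper = {-3, -\frac{1}{8}}, lower = {1}, C = \frac{7}{3}. Verdict: terminating at k = 3: the factor (-3)_k kills every later term; summing the 4 survivors is exact. Hence: -\frac{290885}{3072}.

First insight: x = -9 and the expanded ratio factors over Q; prefactor 7/3, roots give parameters.
Ratio: r(k) = -9 * (k-3) (k-\frac{1}{8}) / [(k+1) (k+1)] - poly over poly, x = -9 from leading terms; C = \frac{7}{3} at k = 0.


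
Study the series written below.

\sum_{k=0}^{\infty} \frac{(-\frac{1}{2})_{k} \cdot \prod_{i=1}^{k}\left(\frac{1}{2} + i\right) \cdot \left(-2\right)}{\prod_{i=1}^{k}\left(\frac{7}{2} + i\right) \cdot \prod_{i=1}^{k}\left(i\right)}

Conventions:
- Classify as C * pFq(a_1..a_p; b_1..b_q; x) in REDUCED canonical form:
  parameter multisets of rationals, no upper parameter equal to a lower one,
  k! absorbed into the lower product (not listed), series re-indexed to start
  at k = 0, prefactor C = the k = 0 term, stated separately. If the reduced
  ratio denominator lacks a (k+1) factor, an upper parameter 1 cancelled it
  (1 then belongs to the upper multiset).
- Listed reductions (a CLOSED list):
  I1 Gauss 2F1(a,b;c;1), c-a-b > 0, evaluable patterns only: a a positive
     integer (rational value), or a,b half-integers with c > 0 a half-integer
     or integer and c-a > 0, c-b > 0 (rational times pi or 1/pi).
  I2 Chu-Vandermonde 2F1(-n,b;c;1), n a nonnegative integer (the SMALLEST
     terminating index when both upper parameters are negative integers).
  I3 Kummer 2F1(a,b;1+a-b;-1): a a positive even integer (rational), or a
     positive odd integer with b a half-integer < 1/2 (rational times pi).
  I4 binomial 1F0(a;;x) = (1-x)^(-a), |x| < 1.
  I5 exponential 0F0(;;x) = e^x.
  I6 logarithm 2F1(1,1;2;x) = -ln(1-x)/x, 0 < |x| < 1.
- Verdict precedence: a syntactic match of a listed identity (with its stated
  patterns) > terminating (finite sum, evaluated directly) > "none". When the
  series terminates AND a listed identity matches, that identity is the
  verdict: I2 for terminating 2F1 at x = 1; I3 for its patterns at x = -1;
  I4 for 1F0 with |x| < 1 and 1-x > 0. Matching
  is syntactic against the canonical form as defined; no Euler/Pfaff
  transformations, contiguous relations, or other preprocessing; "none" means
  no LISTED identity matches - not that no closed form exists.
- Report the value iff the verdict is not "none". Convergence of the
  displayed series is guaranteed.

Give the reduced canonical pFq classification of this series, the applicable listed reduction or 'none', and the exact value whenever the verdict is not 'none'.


Reduced: x = 1, 2F1, upper = {-\frac{1}{2}, \frac{3}{2}}, lower = {\frac{9}{2}}, C = -2. Verdict: the half-integer Gauss pattern (I1) applies (x = 1; upper {-\frac{1}{2}, \frac{3}{2}} half-integers, c = \frac{9}{2} in the evaluable pattern). Hence: \left(-\frac{525}{1024}\right) \cdot \pi.

Structural cue: from the first term -2: the lower running product (C = -2, x = 1) is a rising factorial.
Ratio: r(k) = 1 * (k-\frac{1}{2}) (k+\frac{3}{2}) / [(k+\frac{9}{2}) (k+1)] ; factor over Q: parameters, x = 1, and C = -2.
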